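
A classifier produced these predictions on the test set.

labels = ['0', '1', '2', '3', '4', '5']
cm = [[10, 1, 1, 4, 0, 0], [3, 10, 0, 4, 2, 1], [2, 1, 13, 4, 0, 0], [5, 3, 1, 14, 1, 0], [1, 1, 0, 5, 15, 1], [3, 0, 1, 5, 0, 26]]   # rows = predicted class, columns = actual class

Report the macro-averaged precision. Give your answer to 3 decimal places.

Per-class precision (TP/(TP+FP)):
  0: TP=10, FP=1+1+4+0+0=6 → 10/16 = 0.6250
  1: TP=10, FP=3+0+4+2+1=10 → 10/20 = 0.5000
  2: TP=13, FP=2+1+4+0+0=7 → 13/20 = 0.6500
  3: TP=14, FP=5+3+1+1+0=10 → 14/24 = 0.5833
  4: TP=15, FP=1+1+0+5+1=8 → 15/23 = 0.6522
  5: TP=26, FP=3+0+1+5+0=9 → 26/35 = 0.7429
Macro-precision = mean = (0.6250 + 0.5000 + 0.6500 + 0.5833 + 0.6522 + 0.7429) / 6 = 0.626

0.626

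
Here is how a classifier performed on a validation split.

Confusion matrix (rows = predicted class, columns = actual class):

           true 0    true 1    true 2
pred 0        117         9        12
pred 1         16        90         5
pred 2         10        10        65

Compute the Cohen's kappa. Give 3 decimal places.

0.715

Observed agreement pₒ = trace/N = 272/334 = 0.8144
Expected agreement pₑ = Σ (rowᵢ·colᵢ)/N² = (143·138 + 109·111 + 82·85)/334² = 0.3478
κ = (pₒ − pₑ)/(1 − pₑ) = (0.8144 − 0.3478)/(1 − 0.3478) = 0.715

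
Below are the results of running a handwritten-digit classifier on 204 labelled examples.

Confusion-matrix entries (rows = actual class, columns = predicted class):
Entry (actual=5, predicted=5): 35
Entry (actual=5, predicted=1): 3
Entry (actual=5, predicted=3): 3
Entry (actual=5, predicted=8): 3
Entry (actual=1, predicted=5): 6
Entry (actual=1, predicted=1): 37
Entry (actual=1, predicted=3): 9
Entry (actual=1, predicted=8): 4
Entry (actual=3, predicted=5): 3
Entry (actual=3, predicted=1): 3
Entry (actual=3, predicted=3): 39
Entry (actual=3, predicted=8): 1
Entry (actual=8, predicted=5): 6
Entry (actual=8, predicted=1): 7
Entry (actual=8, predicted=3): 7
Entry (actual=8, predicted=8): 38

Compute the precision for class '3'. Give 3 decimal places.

precision = TP/(TP+FP).
3: TP=39, FP=3+9+7=19 → 39/58 = 0.6724

0.672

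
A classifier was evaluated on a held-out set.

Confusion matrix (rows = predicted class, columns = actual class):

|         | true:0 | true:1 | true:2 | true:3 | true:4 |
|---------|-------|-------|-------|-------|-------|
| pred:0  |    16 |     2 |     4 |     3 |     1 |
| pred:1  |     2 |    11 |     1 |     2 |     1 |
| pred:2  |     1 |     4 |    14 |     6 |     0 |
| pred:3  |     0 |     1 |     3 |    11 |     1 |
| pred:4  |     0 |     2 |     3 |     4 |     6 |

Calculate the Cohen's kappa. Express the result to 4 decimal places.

Observed agreement pₒ = trace/N = 58/99 = 0.58586
Expected agreement pₑ = Σ (rowᵢ·colᵢ)/N² = (19·26 + 20·17 + 25·25 + 26·16 + 9·15)/99² = 0.20508
κ = (pₒ − pₑ)/(1 − pₑ) = (0.58586 − 0.20508)/(1 − 0.20508) = 0.4790

0.4790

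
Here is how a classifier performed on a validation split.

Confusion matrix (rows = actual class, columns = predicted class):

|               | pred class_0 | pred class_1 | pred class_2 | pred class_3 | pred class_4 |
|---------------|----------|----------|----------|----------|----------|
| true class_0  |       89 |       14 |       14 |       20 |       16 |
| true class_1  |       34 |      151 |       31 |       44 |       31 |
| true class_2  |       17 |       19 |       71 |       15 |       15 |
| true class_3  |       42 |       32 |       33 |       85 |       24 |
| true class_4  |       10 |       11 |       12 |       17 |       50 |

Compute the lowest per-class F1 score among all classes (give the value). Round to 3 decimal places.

0.424

Per-class F1 score (2·TP/(2·TP+FP+FN)):
  class_0: TP=89, FP=34+17+42+10=103, FN=14+14+20+16=64 → 178/345 = 0.5159
  class_1: TP=151, FP=14+19+32+11=76, FN=34+31+44+31=140 → 302/518 = 0.5830
  class_2: TP=71, FP=14+31+33+12=90, FN=17+19+15+15=66 → 142/298 = 0.4765
  class_3: TP=85, FP=20+44+15+17=96, FN=42+32+33+24=131 → 170/397 = 0.4282
  class_4: TP=50, FP=16+31+15+24=86, FN=10+11+12+17=50 → 100/236 = 0.4237
Lowest is class 'class_4' with F1 score = 0.424.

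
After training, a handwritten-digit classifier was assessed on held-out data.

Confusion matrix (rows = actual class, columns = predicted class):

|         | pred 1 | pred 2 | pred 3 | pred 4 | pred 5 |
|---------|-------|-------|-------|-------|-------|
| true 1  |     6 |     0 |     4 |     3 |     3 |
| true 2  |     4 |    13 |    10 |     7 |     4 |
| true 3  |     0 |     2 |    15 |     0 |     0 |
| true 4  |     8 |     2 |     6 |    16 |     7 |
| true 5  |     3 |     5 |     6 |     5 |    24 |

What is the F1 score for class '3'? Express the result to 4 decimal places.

0.5172

Treat '3' as positive and all other classes as negative.
F1 score = 2·TP/(2·TP+FP+FN).
3: TP=15, FP=4+10+6+6=26, FN=0+2+0+0=2 → 30/58 = 0.51724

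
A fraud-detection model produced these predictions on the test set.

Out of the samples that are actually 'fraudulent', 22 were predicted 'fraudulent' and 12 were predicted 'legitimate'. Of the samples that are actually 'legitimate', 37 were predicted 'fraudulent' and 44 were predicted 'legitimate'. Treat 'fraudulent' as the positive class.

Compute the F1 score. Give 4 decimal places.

Precision = TP/(TP+FP) = 22/59 = 0.3729
Recall = TP/(TP+FN) = 22/34 = 0.6471
F1 = 2·TP/(2·TP+FP+FN) = 44/93 = 0.4731

0.4731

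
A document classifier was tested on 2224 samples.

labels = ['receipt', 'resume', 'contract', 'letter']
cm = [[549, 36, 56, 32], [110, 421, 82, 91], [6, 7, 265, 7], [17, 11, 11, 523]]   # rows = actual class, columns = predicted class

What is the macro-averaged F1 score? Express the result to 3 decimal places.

0.786

Per-class F1 score (2·TP/(2·TP+FP+FN)):
  receipt: TP=549, FP=110+6+17=133, FN=36+56+32=124 → 1098/1355 = 0.8103
  resume: TP=421, FP=36+7+11=54, FN=110+82+91=283 → 842/1179 = 0.7142
  contract: TP=265, FP=56+82+11=149, FN=6+7+7=20 → 530/699 = 0.7582
  letter: TP=523, FP=32+91+7=130, FN=17+11+11=39 → 1046/1215 = 0.8609
Macro-F1 score = mean = (0.8103 + 0.7142 + 0.7582 + 0.8609) / 4 = 0.786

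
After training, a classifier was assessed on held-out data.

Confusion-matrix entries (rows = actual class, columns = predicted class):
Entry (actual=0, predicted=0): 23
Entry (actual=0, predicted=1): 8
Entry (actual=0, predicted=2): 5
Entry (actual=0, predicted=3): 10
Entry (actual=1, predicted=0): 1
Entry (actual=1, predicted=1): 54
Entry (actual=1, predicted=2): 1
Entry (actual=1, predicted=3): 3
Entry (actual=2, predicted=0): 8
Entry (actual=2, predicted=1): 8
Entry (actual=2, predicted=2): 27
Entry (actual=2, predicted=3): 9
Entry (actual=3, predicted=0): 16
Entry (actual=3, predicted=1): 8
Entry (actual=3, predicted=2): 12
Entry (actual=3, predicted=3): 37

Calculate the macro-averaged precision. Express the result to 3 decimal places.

0.600

Per-class precision (TP/(TP+FP)):
  0: TP=23, FP=1+8+16=25 → 23/48 = 0.4792
  1: TP=54, FP=8+8+8=24 → 54/78 = 0.6923
  2: TP=27, FP=5+1+12=18 → 27/45 = 0.6000
  3: TP=37, FP=10+3+9=22 → 37/59 = 0.6271
Macro-precision = mean = (0.4792 + 0.6923 + 0.6000 + 0.6271) / 4 = 0.600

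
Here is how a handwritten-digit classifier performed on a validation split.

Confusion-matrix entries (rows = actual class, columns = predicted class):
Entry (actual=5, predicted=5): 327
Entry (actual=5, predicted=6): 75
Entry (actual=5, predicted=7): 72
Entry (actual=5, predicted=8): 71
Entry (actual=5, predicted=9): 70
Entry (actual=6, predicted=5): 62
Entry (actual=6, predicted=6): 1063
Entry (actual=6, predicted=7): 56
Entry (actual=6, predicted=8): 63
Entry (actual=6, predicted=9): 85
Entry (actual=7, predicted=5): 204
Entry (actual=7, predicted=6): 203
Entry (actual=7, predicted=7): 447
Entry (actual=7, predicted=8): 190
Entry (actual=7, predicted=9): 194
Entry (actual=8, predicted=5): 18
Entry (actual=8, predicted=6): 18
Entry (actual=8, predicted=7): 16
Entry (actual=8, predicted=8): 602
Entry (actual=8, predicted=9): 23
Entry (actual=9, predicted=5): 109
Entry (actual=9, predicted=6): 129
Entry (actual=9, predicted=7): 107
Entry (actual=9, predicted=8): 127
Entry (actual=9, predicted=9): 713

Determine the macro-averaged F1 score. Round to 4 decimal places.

Per-class F1 score (2·TP/(2·TP+FP+FN)):
  5: TP=327, FP=62+204+18+109=393, FN=75+72+71+70=288 → 654/1335 = 0.48989
  6: TP=1063, FP=75+203+18+129=425, FN=62+56+63+85=266 → 2126/2817 = 0.75470
  7: TP=447, FP=72+56+16+107=251, FN=204+203+190+194=791 → 894/1936 = 0.46178
  8: TP=602, FP=71+63+190+127=451, FN=18+18+16+23=75 → 1204/1730 = 0.69595
  9: TP=713, FP=70+85+194+23=372, FN=109+129+107+127=472 → 1426/2270 = 0.62819
Macro-F1 score = mean = (0.48989 + 0.75470 + 0.46178 + 0.69595 + 0.62819) / 5 = 0.6061

0.6061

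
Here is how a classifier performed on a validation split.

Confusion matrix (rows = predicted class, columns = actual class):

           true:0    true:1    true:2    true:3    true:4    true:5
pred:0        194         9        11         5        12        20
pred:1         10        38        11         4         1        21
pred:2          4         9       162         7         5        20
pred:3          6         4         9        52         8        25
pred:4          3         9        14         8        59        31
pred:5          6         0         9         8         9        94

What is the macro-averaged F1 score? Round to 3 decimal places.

0.622

Per-class F1 score (2·TP/(2·TP+FP+FN)):
  0: TP=194, FP=9+11+5+12+20=57, FN=10+4+6+3+6=29 → 388/474 = 0.8186
  1: TP=38, FP=10+11+4+1+21=47, FN=9+9+4+9+0=31 → 76/154 = 0.4935
  2: TP=162, FP=4+9+7+5+20=45, FN=11+11+9+14+9=54 → 324/423 = 0.7660
  3: TP=52, FP=6+4+9+8+25=52, FN=5+4+7+8+8=32 → 104/188 = 0.5532
  4: TP=59, FP=3+9+14+8+31=65, FN=12+1+5+8+9=35 → 118/218 = 0.5413
  5: TP=94, FP=6+0+9+8+9=32, FN=20+21+20+25+31=117 → 188/337 = 0.5579
Macro-F1 score = mean = (0.8186 + 0.4935 + 0.7660 + 0.5532 + 0.5413 + 0.5579) / 6 = 0.622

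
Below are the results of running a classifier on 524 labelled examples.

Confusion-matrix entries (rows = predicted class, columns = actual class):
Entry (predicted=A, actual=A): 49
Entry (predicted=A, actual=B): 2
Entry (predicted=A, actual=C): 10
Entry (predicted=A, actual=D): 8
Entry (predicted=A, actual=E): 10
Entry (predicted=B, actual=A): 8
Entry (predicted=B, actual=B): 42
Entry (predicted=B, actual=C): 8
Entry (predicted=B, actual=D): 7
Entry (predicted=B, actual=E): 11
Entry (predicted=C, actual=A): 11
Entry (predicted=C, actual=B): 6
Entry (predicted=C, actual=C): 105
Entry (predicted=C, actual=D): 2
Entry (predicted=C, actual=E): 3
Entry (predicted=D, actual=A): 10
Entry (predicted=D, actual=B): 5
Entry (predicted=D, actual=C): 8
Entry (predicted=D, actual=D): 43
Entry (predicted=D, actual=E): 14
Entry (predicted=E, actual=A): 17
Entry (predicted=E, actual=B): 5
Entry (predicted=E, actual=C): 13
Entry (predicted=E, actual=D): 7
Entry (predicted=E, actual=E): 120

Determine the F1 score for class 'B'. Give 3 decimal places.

0.618

One-vs-rest for 'B': TP = diagonal; FP = other classes predicted 'B'; FN = 'B' predicted as other.
F1 score = 2·TP/(2·TP+FP+FN).
B: TP=42, FP=8+8+7+11=34, FN=2+6+5+5=18 → 84/136 = 0.6176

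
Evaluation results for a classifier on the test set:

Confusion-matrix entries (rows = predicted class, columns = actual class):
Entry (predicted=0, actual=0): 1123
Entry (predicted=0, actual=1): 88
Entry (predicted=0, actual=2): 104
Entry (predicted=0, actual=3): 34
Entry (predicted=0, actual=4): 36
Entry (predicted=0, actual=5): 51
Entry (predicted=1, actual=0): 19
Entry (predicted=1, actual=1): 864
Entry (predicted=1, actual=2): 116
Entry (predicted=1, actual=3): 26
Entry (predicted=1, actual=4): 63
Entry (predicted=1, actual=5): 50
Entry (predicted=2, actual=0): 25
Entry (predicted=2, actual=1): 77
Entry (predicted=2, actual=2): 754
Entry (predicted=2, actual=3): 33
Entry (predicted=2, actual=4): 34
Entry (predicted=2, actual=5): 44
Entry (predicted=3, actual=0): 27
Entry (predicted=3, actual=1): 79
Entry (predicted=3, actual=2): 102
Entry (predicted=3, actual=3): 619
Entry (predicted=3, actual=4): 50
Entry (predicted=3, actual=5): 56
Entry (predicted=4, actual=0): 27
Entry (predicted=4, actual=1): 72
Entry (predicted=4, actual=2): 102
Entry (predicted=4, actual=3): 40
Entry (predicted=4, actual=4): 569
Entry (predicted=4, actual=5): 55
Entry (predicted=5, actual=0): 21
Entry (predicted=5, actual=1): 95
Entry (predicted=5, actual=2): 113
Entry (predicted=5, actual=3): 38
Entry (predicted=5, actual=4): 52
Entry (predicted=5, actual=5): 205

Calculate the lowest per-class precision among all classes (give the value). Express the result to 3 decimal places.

0.391

Per-class precision (TP/(TP+FP)):
  0: TP=1123, FP=88+104+34+36+51=313 → 1123/1436 = 0.7820
  1: TP=864, FP=19+116+26+63+50=274 → 864/1138 = 0.7592
  2: TP=754, FP=25+77+33+34+44=213 → 754/967 = 0.7797
  3: TP=619, FP=27+79+102+50+56=314 → 619/933 = 0.6635
  4: TP=569, FP=27+72+102+40+55=296 → 569/865 = 0.6578
  5: TP=205, FP=21+95+113+38+52=319 → 205/524 = 0.3912
Lowest is class '5' with precision = 0.391.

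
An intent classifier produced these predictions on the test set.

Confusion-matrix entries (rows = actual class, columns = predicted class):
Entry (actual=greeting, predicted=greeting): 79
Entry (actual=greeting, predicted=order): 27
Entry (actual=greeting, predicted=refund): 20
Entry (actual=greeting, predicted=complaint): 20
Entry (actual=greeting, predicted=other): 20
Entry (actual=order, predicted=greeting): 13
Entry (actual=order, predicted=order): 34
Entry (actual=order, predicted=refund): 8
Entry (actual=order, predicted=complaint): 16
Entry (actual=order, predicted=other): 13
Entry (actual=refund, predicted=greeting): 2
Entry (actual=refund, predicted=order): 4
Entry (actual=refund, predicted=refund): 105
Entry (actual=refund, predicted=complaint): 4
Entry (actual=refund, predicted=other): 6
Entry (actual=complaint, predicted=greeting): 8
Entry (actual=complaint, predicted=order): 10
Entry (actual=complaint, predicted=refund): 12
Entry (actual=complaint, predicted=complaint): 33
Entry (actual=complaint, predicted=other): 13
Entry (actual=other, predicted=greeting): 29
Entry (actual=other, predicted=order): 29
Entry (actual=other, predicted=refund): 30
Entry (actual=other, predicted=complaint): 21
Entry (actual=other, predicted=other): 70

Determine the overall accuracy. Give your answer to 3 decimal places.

0.513

Accuracy = trace / total = (79+34+105+33+70=321) / 626 = 321/626 = 0.513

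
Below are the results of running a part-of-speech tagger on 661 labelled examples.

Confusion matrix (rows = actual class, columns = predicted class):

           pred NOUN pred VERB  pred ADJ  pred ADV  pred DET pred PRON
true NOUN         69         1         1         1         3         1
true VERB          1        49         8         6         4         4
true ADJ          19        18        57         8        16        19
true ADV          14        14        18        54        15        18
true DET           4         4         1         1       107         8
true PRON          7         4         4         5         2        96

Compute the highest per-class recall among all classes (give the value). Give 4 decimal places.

0.9079

Per-class recall (TP/(TP+FN)):
  NOUN: TP=69, FN=1+1+1+3+1=7 → 69/76 = 0.90789
  VERB: TP=49, FN=1+8+6+4+4=23 → 49/72 = 0.68056
  ADJ: TP=57, FN=19+18+8+16+19=80 → 57/137 = 0.41606
  ADV: TP=54, FN=14+14+18+15+18=79 → 54/133 = 0.40602
  DET: TP=107, FN=4+4+1+1+8=18 → 107/125 = 0.85600
  PRON: TP=96, FN=7+4+4+5+2=22 → 96/118 = 0.81356
Highest is class 'NOUN' with recall = 0.9079.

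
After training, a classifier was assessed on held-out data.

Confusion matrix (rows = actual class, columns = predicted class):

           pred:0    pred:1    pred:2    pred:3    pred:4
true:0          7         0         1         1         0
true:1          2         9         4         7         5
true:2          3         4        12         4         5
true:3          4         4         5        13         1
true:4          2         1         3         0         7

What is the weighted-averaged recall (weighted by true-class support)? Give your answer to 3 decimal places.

Per-class recall (TP/(TP+FN)):
  0: TP=7, FN=0+1+1+0=2 → 7/9 = 0.7778
  1: TP=9, FN=2+4+7+5=18 → 9/27 = 0.3333
  2: TP=12, FN=3+4+4+5=16 → 12/28 = 0.4286
  3: TP=13, FN=4+4+5+1=14 → 13/27 = 0.4815
  4: TP=7, FN=2+1+3+0=6 → 7/13 = 0.5385
Weighted-recall = Σ (supportᵢ/N)·recallᵢ with N=104: (9/104)·0.7778 + (27/104)·0.3333 + (28/104)·0.4286 + (27/104)·0.4815 + (13/104)·0.5385 = 0.462

0.462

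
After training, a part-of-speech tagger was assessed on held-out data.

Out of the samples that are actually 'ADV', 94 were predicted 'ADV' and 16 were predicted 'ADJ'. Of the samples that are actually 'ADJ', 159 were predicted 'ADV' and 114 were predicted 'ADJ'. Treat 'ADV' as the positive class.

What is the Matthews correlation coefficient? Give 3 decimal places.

0.260

MCC = (TP·TN − FP·FN) / √((TP+FP)(TP+FN)(TN+FP)(TN+FN))
Numerator = 94·114 − 159·16 = 8172
Denominator = √(253·110·273·130) = √987686700 = 31427.4832
MCC = 8172 / 31427.4832 = 0.260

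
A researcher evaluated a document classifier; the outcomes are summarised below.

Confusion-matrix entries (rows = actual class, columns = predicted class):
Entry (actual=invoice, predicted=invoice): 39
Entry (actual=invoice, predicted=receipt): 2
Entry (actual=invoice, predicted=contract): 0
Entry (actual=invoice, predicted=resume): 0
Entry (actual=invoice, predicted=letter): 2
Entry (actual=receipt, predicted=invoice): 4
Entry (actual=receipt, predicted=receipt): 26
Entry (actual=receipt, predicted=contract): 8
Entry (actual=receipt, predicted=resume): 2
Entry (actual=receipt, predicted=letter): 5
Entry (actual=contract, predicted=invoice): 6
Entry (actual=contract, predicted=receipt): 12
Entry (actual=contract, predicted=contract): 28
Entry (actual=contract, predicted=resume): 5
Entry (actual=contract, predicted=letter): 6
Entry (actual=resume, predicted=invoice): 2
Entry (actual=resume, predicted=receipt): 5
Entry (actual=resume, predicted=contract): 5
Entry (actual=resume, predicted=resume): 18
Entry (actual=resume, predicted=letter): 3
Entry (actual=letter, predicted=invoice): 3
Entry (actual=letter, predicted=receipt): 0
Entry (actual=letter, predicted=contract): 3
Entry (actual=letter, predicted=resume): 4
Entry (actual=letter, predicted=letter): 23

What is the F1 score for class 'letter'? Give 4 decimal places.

0.6389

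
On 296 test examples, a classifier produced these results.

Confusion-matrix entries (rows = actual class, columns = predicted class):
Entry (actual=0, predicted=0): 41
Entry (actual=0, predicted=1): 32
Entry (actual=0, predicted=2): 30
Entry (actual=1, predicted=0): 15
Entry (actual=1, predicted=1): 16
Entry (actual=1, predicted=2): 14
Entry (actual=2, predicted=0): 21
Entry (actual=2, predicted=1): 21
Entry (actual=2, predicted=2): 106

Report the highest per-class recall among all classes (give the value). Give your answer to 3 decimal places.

Per-class recall (TP/(TP+FN)):
  0: TP=41, FN=32+30=62 → 41/103 = 0.3981
  1: TP=16, FN=15+14=29 → 16/45 = 0.3556
  2: TP=106, FN=21+21=42 → 106/148 = 0.7162
Highest is class '2' with recall = 0.716.

0.716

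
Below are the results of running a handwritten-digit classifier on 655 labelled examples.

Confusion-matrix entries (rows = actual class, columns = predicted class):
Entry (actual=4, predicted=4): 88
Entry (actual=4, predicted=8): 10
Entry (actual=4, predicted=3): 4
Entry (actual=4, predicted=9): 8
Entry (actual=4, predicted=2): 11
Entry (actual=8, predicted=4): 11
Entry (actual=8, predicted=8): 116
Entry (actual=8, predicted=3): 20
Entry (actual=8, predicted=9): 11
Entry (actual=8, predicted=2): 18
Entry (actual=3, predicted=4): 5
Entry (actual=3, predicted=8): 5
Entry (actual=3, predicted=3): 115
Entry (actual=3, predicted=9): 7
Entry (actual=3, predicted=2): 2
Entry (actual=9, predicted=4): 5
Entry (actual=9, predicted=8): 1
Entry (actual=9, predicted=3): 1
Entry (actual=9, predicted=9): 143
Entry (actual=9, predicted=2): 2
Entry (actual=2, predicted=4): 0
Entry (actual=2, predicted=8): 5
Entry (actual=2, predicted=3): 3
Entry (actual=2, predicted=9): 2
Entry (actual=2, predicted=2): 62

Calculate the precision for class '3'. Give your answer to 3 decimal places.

0.804

precision = TP/(TP+FP).
3: TP=115, FP=4+20+1+3=28 → 115/143 = 0.8042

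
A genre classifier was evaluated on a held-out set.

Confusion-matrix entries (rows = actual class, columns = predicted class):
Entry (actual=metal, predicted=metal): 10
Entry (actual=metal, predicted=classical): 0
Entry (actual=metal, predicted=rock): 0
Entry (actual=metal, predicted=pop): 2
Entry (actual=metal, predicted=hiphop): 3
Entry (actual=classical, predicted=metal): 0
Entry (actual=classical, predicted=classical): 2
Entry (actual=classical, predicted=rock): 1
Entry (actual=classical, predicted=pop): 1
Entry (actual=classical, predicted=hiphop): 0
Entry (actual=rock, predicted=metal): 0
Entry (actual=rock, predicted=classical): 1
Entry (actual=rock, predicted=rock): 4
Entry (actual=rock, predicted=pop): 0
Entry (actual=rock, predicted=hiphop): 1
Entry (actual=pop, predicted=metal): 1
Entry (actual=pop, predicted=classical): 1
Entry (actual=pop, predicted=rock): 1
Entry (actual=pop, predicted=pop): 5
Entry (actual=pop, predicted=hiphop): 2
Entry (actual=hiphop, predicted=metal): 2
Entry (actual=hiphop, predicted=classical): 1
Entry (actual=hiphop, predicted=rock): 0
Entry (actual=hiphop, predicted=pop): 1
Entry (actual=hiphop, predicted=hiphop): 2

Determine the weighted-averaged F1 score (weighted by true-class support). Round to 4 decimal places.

0.5724

Per-class F1 score (2·TP/(2·TP+FP+FN)):
  metal: TP=10, FP=0+0+1+2=3, FN=0+0+2+3=5 → 20/28 = 0.71429
  classical: TP=2, FP=0+1+1+1=3, FN=0+1+1+0=2 → 4/9 = 0.44444
  rock: TP=4, FP=0+1+1+0=2, FN=0+1+0+1=2 → 8/12 = 0.66667
  pop: TP=5, FP=2+1+0+1=4, FN=1+1+1+2=5 → 10/19 = 0.52632
  hiphop: TP=2, FP=3+0+1+2=6, FN=2+1+0+1=4 → 4/14 = 0.28571
Weighted-F1 score = Σ (supportᵢ/N)·F1 scoreᵢ with N=41: (15/41)·0.71429 + (4/41)·0.44444 + (6/41)·0.66667 + (10/41)·0.52632 + (6/41)·0.28571 = 0.5724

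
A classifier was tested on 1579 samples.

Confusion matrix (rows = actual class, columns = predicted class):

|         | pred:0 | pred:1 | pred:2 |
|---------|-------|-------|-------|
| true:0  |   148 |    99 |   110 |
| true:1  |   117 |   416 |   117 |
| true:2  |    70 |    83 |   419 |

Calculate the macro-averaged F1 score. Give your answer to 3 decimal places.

0.594

Per-class F1 score (2·TP/(2·TP+FP+FN)):
  0: TP=148, FP=117+70=187, FN=99+110=209 → 296/692 = 0.4277
  1: TP=416, FP=99+83=182, FN=117+117=234 → 832/1248 = 0.6667
  2: TP=419, FP=110+117=227, FN=70+83=153 → 838/1218 = 0.6880
Macro-F1 score = mean = (0.4277 + 0.6667 + 0.6880) / 3 = 0.594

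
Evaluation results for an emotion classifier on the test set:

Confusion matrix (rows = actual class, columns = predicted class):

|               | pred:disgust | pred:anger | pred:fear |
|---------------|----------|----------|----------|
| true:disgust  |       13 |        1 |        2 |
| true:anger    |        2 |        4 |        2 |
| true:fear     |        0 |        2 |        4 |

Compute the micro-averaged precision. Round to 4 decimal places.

0.7000

Micro-averaging pools counts across classes: ΣTP=21, ΣFP=9, ΣFN=9.
Micro-precision = TP/(TP+FP) on pooled counts = 0.7000 (equals overall accuracy in single-label multiclass).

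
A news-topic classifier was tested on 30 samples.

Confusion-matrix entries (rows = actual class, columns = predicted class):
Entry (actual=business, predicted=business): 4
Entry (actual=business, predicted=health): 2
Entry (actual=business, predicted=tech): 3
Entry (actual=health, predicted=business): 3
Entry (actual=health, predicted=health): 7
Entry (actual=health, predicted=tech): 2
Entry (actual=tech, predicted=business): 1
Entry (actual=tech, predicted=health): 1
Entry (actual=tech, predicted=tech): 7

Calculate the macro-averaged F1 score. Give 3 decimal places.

0.591

Per-class F1 score (2·TP/(2·TP+FP+FN)):
  business: TP=4, FP=3+1=4, FN=2+3=5 → 8/17 = 0.4706
  health: TP=7, FP=2+1=3, FN=3+2=5 → 14/22 = 0.6364
  tech: TP=7, FP=3+2=5, FN=1+1=2 → 14/21 = 0.6667
Macro-F1 score = mean = (0.4706 + 0.6364 + 0.6667) / 3 = 0.591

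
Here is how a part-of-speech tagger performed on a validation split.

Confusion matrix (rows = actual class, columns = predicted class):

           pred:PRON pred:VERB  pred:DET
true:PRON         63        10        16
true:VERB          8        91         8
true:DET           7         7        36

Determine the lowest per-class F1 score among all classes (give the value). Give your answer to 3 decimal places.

0.655

Per-class F1 score (2·TP/(2·TP+FP+FN)):
  PRON: TP=63, FP=8+7=15, FN=10+16=26 → 126/167 = 0.7545
  VERB: TP=91, FP=10+7=17, FN=8+8=16 → 182/215 = 0.8465
  DET: TP=36, FP=16+8=24, FN=7+7=14 → 72/110 = 0.6545
Lowest is class 'DET' with F1 score = 0.655.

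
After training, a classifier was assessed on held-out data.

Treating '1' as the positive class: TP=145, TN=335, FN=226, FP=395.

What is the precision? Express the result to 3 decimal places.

0.269

Precision = TP/(TP+FP) = 145/(145+395) = 145/540 = 0.269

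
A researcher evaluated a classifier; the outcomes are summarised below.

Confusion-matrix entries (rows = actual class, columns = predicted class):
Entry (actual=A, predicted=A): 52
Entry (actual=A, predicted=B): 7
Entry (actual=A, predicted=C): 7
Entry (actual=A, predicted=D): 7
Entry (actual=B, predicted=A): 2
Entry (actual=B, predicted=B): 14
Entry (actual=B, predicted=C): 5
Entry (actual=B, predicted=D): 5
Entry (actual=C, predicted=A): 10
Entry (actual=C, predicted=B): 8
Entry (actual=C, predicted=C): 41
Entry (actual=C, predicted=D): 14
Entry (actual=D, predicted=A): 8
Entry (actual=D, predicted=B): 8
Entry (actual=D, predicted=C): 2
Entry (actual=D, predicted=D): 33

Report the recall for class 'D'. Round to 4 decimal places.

0.6471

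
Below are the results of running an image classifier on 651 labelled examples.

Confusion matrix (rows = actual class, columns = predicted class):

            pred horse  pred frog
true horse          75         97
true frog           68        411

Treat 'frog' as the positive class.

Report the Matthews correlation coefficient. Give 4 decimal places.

0.3132

MCC = (TP·TN − FP·FN) / √((TP+FP)(TP+FN)(TN+FP)(TN+FN))
Numerator = 411·75 − 97·68 = 24229
Denominator = √(508·479·172·143) = √5984993872 = 77362.7421
MCC = 24229 / 77362.7421 = 0.3132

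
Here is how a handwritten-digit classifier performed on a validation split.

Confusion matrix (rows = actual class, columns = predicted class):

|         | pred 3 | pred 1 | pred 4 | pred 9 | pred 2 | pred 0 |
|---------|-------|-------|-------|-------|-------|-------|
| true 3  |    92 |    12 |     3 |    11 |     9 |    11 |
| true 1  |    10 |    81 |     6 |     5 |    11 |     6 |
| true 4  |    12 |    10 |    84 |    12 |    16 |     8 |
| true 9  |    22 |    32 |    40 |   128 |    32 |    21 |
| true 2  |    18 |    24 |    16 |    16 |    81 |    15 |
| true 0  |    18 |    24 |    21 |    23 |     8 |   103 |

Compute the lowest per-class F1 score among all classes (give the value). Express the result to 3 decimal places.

Per-class F1 score (2·TP/(2·TP+FP+FN)):
  3: TP=92, FP=10+12+22+18+18=80, FN=12+3+11+9+11=46 → 184/310 = 0.5935
  1: TP=81, FP=12+10+32+24+24=102, FN=10+6+5+11+6=38 → 162/302 = 0.5364
  4: TP=84, FP=3+6+40+16+21=86, FN=12+10+12+16+8=58 → 168/312 = 0.5385
  9: TP=128, FP=11+5+12+16+23=67, FN=22+32+40+32+21=147 → 256/470 = 0.5447
  2: TP=81, FP=9+11+16+32+8=76, FN=18+24+16+16+15=89 → 162/327 = 0.4954
  0: TP=103, FP=11+6+8+21+15=61, FN=18+24+21+23+8=94 → 206/361 = 0.5706
Lowest is class '2' with F1 score = 0.495.

0.495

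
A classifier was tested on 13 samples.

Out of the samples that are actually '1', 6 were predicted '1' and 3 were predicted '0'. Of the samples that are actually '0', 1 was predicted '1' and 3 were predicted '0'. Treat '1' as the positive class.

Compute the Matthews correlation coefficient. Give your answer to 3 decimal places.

0.386

MCC = (TP·TN − FP·FN) / √((TP+FP)(TP+FN)(TN+FP)(TN+FN))
Numerator = 6·3 − 1·3 = 15
Denominator = √(7·9·4·6) = √1512 = 38.8844
MCC = 15 / 38.8844 = 0.386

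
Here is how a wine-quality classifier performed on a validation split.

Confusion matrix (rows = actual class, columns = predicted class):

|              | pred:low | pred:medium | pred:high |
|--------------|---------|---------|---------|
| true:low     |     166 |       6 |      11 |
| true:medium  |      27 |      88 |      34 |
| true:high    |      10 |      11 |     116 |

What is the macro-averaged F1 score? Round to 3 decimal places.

Per-class F1 score (2·TP/(2·TP+FP+FN)):
  low: TP=166, FP=27+10=37, FN=6+11=17 → 332/386 = 0.8601
  medium: TP=88, FP=6+11=17, FN=27+34=61 → 176/254 = 0.6929
  high: TP=116, FP=11+34=45, FN=10+11=21 → 232/298 = 0.7785
Macro-F1 score = mean = (0.8601 + 0.6929 + 0.7785) / 3 = 0.777

0.777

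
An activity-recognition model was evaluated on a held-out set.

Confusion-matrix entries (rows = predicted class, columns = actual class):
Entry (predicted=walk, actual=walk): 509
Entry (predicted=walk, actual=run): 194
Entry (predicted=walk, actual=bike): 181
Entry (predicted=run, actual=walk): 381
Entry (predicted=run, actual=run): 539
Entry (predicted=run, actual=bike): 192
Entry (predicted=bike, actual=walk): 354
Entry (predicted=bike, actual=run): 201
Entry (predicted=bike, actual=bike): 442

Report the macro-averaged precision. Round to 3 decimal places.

0.501

Per-class precision (TP/(TP+FP)):
  walk: TP=509, FP=194+181=375 → 509/884 = 0.5758
  run: TP=539, FP=381+192=573 → 539/1112 = 0.4847
  bike: TP=442, FP=354+201=555 → 442/997 = 0.4433
Macro-precision = mean = (0.5758 + 0.4847 + 0.4433) / 3 = 0.501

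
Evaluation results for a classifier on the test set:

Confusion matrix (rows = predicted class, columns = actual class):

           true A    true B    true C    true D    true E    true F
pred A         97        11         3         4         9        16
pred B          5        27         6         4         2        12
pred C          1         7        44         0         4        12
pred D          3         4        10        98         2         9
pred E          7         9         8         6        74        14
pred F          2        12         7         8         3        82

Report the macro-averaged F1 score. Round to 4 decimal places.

Per-class F1 score (2·TP/(2·TP+FP+FN)):
  A: TP=97, FP=11+3+4+9+16=43, FN=5+1+3+7+2=18 → 194/255 = 0.76078
  B: TP=27, FP=5+6+4+2+12=29, FN=11+7+4+9+12=43 → 54/126 = 0.42857
  C: TP=44, FP=1+7+0+4+12=24, FN=3+6+10+8+7=34 → 88/146 = 0.60274
  D: TP=98, FP=3+4+10+2+9=28, FN=4+4+0+6+8=22 → 196/246 = 0.79675
  E: TP=74, FP=7+9+8+6+14=44, FN=9+2+4+2+3=20 → 148/212 = 0.69811
  F: TP=82, FP=2+12+7+8+3=32, FN=16+12+12+9+14=63 → 164/259 = 0.63320
Macro-F1 score = mean = (0.76078 + 0.42857 + 0.60274 + 0.79675 + 0.69811 + 0.63320) / 6 = 0.6534

0.6534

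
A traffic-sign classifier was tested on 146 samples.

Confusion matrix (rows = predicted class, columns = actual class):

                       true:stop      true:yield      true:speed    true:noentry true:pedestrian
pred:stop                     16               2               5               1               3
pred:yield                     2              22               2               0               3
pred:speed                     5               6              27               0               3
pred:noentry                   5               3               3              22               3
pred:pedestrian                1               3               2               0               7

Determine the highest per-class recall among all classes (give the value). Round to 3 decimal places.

0.957

Per-class recall (TP/(TP+FN)):
  stop: TP=16, FN=2+5+5+1=13 → 16/29 = 0.5517
  yield: TP=22, FN=2+6+3+3=14 → 22/36 = 0.6111
  speed: TP=27, FN=5+2+3+2=12 → 27/39 = 0.6923
  noentry: TP=22, FN=1+0+0+0=1 → 22/23 = 0.9565
  pedestrian: TP=7, FN=3+3+3+3=12 → 7/19 = 0.3684
Highest is class 'noentry' with recall = 0.957.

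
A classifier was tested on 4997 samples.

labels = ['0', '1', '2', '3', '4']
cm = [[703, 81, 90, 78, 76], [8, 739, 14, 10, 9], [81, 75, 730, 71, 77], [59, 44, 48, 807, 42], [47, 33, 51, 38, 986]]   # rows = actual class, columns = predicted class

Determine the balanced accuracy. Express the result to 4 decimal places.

Balanced accuracy = mean of per-class recall.
  0: recall = 703/1028 = 0.68385
  1: recall = 739/780 = 0.94744
  2: recall = 730/1034 = 0.70600
  3: recall = 807/1000 = 0.80700
  4: recall = 986/1155 = 0.85368
Mean = (0.68385 + 0.94744 + 0.70600 + 0.80700 + 0.85368) / 5 = 0.7996

0.7996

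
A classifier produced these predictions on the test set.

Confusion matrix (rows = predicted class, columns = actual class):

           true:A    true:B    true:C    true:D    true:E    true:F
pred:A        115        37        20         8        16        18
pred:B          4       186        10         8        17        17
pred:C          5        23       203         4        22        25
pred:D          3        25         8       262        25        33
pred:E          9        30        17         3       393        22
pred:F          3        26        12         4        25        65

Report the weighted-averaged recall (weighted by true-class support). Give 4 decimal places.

0.7187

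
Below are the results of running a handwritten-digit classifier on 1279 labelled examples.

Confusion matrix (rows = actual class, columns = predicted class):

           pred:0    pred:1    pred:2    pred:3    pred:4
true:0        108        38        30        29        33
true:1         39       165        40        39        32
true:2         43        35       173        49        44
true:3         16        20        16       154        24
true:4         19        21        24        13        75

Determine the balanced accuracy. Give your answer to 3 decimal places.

0.529

Balanced accuracy = mean of per-class recall.
  0: recall = 108/238 = 0.4538
  1: recall = 165/315 = 0.5238
  2: recall = 173/344 = 0.5029
  3: recall = 154/230 = 0.6696
  4: recall = 75/152 = 0.4934
Mean = (0.4538 + 0.5238 + 0.5029 + 0.6696 + 0.4934) / 5 = 0.529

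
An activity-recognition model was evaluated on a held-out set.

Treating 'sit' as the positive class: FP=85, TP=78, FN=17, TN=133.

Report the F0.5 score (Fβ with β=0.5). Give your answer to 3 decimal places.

Fβ = (1+β²)·TP / ((1+β²)·TP + β²·FN + FP), with β²=1/4
= 1.25·78 / (1.25·78 + 0.25·17 + 85) = 0.522

0.522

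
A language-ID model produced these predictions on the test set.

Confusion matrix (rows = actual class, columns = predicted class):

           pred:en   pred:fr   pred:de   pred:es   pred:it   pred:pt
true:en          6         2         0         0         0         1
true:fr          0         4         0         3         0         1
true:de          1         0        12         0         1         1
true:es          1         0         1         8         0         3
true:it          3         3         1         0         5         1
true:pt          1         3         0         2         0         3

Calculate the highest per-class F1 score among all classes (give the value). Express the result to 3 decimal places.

0.828

Per-class F1 score (2·TP/(2·TP+FP+FN)):
  en: TP=6, FP=0+1+1+3+1=6, FN=2+0+0+0+1=3 → 12/21 = 0.5714
  fr: TP=4, FP=2+0+0+3+3=8, FN=0+0+3+0+1=4 → 8/20 = 0.4000
  de: TP=12, FP=0+0+1+1+0=2, FN=1+0+0+1+1=3 → 24/29 = 0.8276
  es: TP=8, FP=0+3+0+0+2=5, FN=1+0+1+0+3=5 → 16/26 = 0.6154
  it: TP=5, FP=0+0+1+0+0=1, FN=3+3+1+0+1=8 → 10/19 = 0.5263
  pt: TP=3, FP=1+1+1+3+1=7, FN=1+3+0+2+0=6 → 6/19 = 0.3158
Highest is class 'de' with F1 score = 0.828.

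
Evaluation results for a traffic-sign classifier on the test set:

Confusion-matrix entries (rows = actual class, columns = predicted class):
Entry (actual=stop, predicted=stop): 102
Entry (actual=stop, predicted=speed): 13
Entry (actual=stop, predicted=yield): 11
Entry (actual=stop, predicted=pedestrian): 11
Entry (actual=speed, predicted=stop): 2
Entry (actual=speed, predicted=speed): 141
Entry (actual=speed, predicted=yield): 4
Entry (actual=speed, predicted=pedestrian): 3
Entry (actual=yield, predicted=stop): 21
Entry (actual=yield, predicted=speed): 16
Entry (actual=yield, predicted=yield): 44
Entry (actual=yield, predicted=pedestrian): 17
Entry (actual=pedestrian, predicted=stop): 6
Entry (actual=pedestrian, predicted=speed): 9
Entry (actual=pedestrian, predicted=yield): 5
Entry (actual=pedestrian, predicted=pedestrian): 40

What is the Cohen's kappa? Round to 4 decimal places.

0.6320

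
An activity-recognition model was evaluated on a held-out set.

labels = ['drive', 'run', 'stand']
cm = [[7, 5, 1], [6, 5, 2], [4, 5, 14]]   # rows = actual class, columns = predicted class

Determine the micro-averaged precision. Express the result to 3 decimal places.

0.531

Micro-averaging pools counts across classes: ΣTP=26, ΣFP=23, ΣFN=23.
Micro-precision = TP/(TP+FP) on pooled counts = 0.531 (equals overall accuracy in single-label multiclass).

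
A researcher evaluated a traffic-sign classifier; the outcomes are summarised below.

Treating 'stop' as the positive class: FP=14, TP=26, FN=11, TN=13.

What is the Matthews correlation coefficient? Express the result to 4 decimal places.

0.1879

MCC = (TP·TN − FP·FN) / √((TP+FP)(TP+FN)(TN+FP)(TN+FN))
Numerator = 26·13 − 14·11 = 184
Denominator = √(40·37·27·24) = √959040 = 979.3059
MCC = 184 / 979.3059 = 0.1879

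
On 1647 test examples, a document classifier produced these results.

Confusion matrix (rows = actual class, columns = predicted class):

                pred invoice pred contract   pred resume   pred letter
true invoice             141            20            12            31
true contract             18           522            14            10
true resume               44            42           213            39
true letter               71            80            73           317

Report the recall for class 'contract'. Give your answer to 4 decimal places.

0.9255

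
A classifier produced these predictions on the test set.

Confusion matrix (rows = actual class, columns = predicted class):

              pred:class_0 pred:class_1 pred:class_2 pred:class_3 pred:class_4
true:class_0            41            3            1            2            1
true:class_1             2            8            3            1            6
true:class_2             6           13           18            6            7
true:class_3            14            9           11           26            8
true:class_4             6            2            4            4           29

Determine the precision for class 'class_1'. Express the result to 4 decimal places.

0.2286

One-vs-rest for 'class_1': TP = diagonal; FP = other classes predicted 'class_1'; FN = 'class_1' predicted as other.
precision = TP/(TP+FP).
class_1: TP=8, FP=3+13+9+2=27 → 8/35 = 0.22857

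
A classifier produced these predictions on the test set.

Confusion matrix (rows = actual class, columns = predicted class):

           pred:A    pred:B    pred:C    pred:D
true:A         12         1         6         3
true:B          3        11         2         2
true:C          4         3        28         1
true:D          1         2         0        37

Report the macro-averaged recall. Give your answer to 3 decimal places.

Per-class recall (TP/(TP+FN)):
  A: TP=12, FN=1+6+3=10 → 12/22 = 0.5455
  B: TP=11, FN=3+2+2=7 → 11/18 = 0.6111
  C: TP=28, FN=4+3+1=8 → 28/36 = 0.7778
  D: TP=37, FN=1+2+0=3 → 37/40 = 0.9250
Macro-recall = mean = (0.5455 + 0.6111 + 0.7778 + 0.9250) / 4 = 0.715

0.715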